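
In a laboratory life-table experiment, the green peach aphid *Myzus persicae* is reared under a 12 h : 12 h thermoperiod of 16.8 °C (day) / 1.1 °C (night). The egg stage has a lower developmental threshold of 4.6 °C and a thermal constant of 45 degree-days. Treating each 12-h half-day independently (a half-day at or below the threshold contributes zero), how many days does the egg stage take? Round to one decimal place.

Day half: max(0, 16.8 − 4.6) × 0.5 = 12.2 × 0.5 = 6.10 DD.
Night half: max(0, 1.1 − 4.6) × 0.5 = 0.0 × 0.5 = 0.00 DD.
Per 24 h: 6.10 DD/day.
Duration = 45 / 6.10 = 7.377 ≈ 7.4 days.

7.4 days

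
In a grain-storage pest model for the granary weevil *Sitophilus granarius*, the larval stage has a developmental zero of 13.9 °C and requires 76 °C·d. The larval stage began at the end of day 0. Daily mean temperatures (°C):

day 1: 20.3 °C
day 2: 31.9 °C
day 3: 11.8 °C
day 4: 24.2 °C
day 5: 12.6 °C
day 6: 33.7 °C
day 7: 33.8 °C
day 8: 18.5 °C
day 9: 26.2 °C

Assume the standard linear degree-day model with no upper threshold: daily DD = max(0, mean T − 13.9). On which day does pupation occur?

day 8

Daily DD above 13.9 °C: 6.4, 18.0, 0.0, 10.3, 0.0, 19.8, 19.9, 4.6, 12.3.
Cumulative: 6.4, 24.4, 24.4, 34.7, 34.7, 54.5, 74.4, 79.0, 91.3.
The total first reaches 76 DD on day 8.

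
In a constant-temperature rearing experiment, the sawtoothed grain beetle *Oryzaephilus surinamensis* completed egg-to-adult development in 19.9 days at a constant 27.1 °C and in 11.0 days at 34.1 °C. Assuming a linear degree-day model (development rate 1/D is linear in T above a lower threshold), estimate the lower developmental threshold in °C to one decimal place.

18.4 °C

Equal thermal constants: D₁(T₁ − T_b) = D₂(T₂ − T_b).
19.9·(27.1 − T_b) = 11.0·(34.1 − T_b)
T_b = (19.9·27.1 − 11.0·34.1) / (19.9 − 11.0) = 164.19 / 8.9 = 18.448 °C ≈ 18.4 °C.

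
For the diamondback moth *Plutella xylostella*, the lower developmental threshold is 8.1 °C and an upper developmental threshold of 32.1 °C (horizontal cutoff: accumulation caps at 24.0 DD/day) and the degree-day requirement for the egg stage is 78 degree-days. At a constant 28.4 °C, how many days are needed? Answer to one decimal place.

3.8 days

Daily accumulation = 28.4 − 8.1 = 20.3 DD/day.
Duration = 78 / 20.3 = 3.842 ≈ 3.8 days.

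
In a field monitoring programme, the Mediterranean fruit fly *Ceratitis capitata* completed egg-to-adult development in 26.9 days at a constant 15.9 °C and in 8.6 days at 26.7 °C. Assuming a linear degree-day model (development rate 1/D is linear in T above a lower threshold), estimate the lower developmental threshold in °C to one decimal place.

Linear rate model ⇒ the product D·(T − T_b) is constant across temperatures.
26.9·(15.9 − T_b) = 8.6·(26.7 − T_b)
T_b = (26.9·15.9 − 8.6·26.7) / (26.9 − 8.6) = 198.09 / 18.3 = 10.825 °C ≈ 10.8 °C.

10.8 °C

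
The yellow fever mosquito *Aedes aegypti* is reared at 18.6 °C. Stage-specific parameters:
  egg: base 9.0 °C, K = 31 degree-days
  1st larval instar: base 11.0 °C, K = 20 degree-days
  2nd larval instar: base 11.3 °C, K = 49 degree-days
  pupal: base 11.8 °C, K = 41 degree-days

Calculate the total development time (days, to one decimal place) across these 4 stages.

18.6 days

egg: 31 / (18.6 − 9.0) = 31 / 9.6 = 3.229 d.
1st larval instar: 20 / (18.6 − 11.0) = 20 / 7.6 = 2.632 d.
2nd larval instar: 49 / (18.6 − 11.3) = 49 / 7.3 = 6.712 d.
pupal: 41 / (18.6 − 11.8) = 41 / 6.8 = 6.029 d.
Sum = 18.602 ≈ 18.6 days.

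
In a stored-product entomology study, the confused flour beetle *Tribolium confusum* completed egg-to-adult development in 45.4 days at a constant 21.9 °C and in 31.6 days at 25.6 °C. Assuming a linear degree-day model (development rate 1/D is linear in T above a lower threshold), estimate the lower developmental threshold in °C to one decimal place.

Under the model K = D·(T − T_b), so D₁·(T₁ − T_b) = D₂·(T₂ − T_b).
45.4·(21.9 − T_b) = 31.6·(25.6 − T_b)
T_b = (45.4·21.9 − 31.6·25.6) / (45.4 − 31.6) = 185.30 / 13.8 = 13.428 °C ≈ 13.4 °C.

13.4 °C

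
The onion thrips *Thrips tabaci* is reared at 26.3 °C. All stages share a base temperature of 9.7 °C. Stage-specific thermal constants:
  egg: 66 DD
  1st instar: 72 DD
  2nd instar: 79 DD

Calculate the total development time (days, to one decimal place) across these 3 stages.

13.1 days

Daily accumulation at 26.3 °C = 26.3 − 9.7 = 16.6 DD/day.
Total K = 66 + 72 + 79 = 217 DD.
Total duration = 217 / 16.6 = 13.072 ≈ 13.1 days.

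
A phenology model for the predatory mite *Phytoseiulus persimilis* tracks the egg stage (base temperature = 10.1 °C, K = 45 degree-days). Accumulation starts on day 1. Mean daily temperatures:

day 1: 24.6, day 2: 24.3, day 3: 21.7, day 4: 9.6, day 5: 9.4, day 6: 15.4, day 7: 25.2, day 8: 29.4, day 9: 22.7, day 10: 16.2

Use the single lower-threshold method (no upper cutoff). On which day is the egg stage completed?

Daily DD above 10.1 °C: 14.5, 14.2, 11.6, 0.0, 0.0, 5.3, 15.1, 19.3, 12.6, 6.1.
Cumulative: 14.5, 28.7, 40.3, 40.3, 40.3, 45.6, 60.7, 80.0, 92.6, 98.7.
The total first reaches 45 DD on day 6.

day 6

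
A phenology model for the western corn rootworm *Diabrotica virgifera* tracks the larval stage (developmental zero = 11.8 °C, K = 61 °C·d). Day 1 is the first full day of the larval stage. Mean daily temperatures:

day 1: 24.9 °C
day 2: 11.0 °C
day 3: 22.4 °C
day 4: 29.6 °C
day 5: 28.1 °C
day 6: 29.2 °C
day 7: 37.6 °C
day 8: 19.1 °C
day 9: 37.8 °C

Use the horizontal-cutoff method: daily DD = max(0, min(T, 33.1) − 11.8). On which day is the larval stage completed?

day 6

Daily DD above 11.8 °C (capped at 21.3): 13.1, 0.0, 10.6, 17.8, 16.3, 17.4, 21.3, 7.3, 21.3.
Cumulative: 13.1, 13.1, 23.7, 41.5, 57.8, 75.2, 96.5, 103.8, 125.1.
The total first reaches 61 DD on day 6.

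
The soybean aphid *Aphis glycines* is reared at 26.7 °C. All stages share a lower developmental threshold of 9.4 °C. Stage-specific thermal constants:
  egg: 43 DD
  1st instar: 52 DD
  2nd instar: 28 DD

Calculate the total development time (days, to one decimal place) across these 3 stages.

Daily accumulation at 26.7 °C = 26.7 − 9.4 = 17.3 DD/day.
Total K = 43 + 52 + 28 = 123 DD.
Total duration = 123 / 17.3 = 7.110 ≈ 7.1 days.

7.1 days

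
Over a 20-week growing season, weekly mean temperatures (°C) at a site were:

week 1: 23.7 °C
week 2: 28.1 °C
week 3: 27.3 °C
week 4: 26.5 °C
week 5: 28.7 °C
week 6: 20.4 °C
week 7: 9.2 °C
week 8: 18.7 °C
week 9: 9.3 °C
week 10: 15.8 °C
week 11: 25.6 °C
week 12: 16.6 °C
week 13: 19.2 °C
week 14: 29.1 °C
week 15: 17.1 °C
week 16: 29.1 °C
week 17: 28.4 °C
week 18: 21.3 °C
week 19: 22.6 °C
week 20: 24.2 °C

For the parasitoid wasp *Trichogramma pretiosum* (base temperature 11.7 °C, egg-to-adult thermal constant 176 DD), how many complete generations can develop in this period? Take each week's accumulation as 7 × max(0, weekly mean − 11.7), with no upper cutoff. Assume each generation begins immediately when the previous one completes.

Weekly DD (7 × max(0, T̄ − 11.7)): 84.0, 114.8, 109.2, 103.6, 119.0, 60.9, 0.0, 49.0, 0.0, 28.7, 97.3, 34.3, 52.5, 121.8, 37.8, 121.8, 116.9, 67.2, 76.3, 87.5.
Season total = 1482.6 DD.
Complete generations = ⌊1482.6 / 176⌋ = 8.

8 generations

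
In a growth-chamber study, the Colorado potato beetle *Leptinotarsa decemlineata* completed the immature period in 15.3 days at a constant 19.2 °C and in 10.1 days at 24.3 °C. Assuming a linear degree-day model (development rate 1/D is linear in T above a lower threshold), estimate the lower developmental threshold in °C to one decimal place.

Linear rate model ⇒ the product D·(T − T_b) is constant across temperatures.
15.3·(19.2 − T_b) = 10.1·(24.3 − T_b)
T_b = (15.3·19.2 − 10.1·24.3) / (15.3 − 10.1) = 48.33 / 5.2 = 9.294 °C ≈ 9.3 °C.

9.3 °C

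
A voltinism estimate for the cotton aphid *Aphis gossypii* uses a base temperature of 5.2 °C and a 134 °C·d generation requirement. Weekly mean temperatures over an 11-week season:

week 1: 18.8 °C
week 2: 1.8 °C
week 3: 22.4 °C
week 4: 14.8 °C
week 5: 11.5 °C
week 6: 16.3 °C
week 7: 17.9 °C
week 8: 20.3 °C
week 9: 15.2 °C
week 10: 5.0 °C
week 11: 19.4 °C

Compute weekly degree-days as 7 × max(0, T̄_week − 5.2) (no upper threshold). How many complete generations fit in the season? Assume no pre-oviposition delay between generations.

5 generations

Weekly DD (7 × max(0, T̄ − 5.2)): 95.2, 0.0, 120.4, 67.2, 44.1, 77.7, 88.9, 105.7, 70.0, 0.0, 99.4.
Season total = 768.6 DD.
Complete generations = ⌊768.6 / 134⌋ = 5.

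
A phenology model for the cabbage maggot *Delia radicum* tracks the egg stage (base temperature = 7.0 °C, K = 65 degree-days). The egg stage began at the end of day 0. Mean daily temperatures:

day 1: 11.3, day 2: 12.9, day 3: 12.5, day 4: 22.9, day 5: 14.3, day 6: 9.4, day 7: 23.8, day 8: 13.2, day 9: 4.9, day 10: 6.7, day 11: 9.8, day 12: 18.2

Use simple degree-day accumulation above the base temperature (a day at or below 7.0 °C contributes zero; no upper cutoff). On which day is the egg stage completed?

Daily DD above 7.0 °C: 4.3, 5.9, 5.5, 15.9, 7.3, 2.4, 16.8, 6.2, 0.0, 0.0, 2.8, 11.2.
Cumulative: 4.3, 10.2, 15.7, 31.6, 38.9, 41.3, 58.1, 64.3, 64.3, 64.3, 67.1, 78.3.
The total first reaches 65 DD on day 11.

day 11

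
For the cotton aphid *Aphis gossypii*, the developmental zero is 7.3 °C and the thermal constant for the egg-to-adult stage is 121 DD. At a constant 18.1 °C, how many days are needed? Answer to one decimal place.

11.2 days

Daily accumulation = 18.1 − 7.3 = 10.8 DD/day.
Duration = 121 / 10.8 = 11.204 ≈ 11.2 days.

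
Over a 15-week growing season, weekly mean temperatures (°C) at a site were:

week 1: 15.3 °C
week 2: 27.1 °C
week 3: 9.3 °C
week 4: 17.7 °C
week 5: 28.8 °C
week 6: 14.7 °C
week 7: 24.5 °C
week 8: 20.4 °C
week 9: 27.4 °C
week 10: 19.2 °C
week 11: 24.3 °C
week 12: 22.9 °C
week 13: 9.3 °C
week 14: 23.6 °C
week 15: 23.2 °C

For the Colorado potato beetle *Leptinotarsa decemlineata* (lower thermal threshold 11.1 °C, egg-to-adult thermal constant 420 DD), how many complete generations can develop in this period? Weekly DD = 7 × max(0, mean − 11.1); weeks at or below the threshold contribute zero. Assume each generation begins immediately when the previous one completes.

Weekly DD (7 × max(0, T̄ − 11.1)): 29.4, 112.0, 0.0, 46.2, 123.9, 25.2, 93.8, 65.1, 114.1, 56.7, 92.4, 82.6, 0.0, 87.5, 84.7.
Season total = 1013.6 DD.
Complete generations = ⌊1013.6 / 420⌋ = 2.

2 generations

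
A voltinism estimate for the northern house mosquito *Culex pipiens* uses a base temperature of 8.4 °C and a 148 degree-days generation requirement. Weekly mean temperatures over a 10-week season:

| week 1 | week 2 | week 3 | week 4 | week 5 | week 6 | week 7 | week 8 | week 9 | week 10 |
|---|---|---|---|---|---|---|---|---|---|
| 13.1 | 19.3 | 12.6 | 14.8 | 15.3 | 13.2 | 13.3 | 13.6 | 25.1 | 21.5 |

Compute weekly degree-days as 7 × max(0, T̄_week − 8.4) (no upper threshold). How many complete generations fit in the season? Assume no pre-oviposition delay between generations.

Weekly DD (7 × max(0, T̄ − 8.4)): 32.9, 76.3, 29.4, 44.8, 48.3, 33.6, 34.3, 36.4, 116.9, 91.7.
Season total = 544.6 DD.
Complete generations = ⌊544.6 / 148⌋ = 3.

3 generations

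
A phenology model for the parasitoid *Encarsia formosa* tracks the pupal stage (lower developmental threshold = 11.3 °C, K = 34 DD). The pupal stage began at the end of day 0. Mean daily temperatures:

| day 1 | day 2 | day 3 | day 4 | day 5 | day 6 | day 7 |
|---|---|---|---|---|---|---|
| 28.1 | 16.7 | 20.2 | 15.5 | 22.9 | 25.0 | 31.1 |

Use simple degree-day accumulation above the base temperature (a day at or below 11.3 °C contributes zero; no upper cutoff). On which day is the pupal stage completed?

Daily DD above 11.3 °C: 16.8, 5.4, 8.9, 4.2, 11.6, 13.7, 19.8.
Cumulative: 16.8, 22.2, 31.1, 35.3, 46.9, 60.6, 80.4.
The total first reaches 34 DD on day 4.

day 4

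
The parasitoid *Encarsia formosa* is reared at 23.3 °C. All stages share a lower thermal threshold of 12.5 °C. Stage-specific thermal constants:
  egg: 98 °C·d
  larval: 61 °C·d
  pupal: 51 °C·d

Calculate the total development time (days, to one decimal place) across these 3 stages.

19.4 days

Daily accumulation at 23.3 °C = 23.3 − 12.5 = 10.8 DD/day.
Total K = 98 + 61 + 51 = 210 DD.
Total duration = 210 / 10.8 = 19.444 ≈ 19.4 days.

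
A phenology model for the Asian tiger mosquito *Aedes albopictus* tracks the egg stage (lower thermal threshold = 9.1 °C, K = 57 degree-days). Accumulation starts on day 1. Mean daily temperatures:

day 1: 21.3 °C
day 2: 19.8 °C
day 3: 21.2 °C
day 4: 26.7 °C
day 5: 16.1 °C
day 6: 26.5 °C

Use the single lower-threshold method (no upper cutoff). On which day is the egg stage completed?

Daily DD above 9.1 °C: 12.2, 10.7, 12.1, 17.6, 7.0, 17.4.
Cumulative: 12.2, 22.9, 35.0, 52.6, 59.6, 77.0.
The total first reaches 57 DD on day 5.

day 5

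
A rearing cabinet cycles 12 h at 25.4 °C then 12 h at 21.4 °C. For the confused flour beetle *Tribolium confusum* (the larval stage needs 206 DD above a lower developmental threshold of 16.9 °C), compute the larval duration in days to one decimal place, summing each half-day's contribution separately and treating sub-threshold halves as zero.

31.7 days

Day half: max(0, 25.4 − 16.9) × 0.5 = 8.5 × 0.5 = 4.25 DD.
Night half: max(0, 21.4 − 16.9) × 0.5 = 4.5 × 0.5 = 2.25 DD.
Per 24 h: 6.50 DD/day.
Duration = 206 / 6.50 = 31.692 ≈ 31.7 days.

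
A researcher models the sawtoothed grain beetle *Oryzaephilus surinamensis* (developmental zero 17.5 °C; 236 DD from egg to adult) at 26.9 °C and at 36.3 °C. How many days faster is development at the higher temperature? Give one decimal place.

12.6 days

At 26.9 °C: 236 / (26.9 − 17.5) = 236 / 9.4 = 25.106 d.
At 36.3 °C: 236 / (36.3 − 17.5) = 236 / 18.8 = 12.553 d.
Difference = |25.106 − 12.553| = 12.553 ≈ 12.6 days.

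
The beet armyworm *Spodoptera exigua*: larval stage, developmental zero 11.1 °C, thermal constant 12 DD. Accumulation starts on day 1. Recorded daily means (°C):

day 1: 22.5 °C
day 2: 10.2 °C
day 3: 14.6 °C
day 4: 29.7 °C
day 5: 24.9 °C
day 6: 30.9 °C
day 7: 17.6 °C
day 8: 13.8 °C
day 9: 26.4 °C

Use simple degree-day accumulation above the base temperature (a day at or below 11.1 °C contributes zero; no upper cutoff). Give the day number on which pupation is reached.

day 3

Daily DD above 11.1 °C: 11.4, 0.0, 3.5, 18.6, 13.8, 19.8, 6.5, 2.7, 15.3.
Cumulative: 11.4, 11.4, 14.9, 33.5, 47.3, 67.1, 73.6, 76.3, 91.6.
The total first reaches 12 DD on day 3.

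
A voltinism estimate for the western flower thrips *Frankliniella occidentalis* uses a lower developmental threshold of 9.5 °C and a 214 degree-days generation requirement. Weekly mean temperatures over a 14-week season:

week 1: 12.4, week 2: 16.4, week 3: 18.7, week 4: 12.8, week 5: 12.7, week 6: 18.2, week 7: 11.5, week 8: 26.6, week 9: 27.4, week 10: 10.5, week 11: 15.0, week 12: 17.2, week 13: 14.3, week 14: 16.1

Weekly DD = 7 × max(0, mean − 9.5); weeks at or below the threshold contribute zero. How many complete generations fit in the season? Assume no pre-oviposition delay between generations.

Weekly DD (7 × max(0, T̄ − 9.5)): 20.3, 48.3, 64.4, 23.1, 22.4, 60.9, 14.0, 119.7, 125.3, 7.0, 38.5, 53.9, 33.6, 46.2.
Season total = 677.6 DD.
Complete generations = ⌊677.6 / 214⌋ = 3.

3 generations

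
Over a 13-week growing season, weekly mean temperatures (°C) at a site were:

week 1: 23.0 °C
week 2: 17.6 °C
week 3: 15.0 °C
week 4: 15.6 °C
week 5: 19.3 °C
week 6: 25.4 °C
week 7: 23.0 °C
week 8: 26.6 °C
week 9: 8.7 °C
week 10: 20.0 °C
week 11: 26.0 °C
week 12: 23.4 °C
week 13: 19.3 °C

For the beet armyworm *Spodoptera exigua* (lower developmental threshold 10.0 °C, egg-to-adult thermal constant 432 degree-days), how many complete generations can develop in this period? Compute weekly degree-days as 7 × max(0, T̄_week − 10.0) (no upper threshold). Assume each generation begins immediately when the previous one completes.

Weekly DD (7 × max(0, T̄ − 10.0)): 91.0, 53.2, 35.0, 39.2, 65.1, 107.8, 91.0, 116.2, 0.0, 70.0, 112.0, 93.8, 65.1.
Season total = 939.4 DD.
Complete generations = ⌊939.4 / 432⌋ = 2.

2 generations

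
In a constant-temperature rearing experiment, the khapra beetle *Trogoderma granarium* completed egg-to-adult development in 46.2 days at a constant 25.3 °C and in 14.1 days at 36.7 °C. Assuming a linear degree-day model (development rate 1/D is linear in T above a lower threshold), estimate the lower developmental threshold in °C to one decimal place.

Linear rate model ⇒ the product D·(T − T_b) is constant across temperatures.
46.2·(25.3 − T_b) = 14.1·(36.7 − T_b)
T_b = (46.2·25.3 − 14.1·36.7) / (46.2 − 14.1) = 651.39 / 32.1 = 20.293 °C ≈ 20.3 °C.

20.3 °C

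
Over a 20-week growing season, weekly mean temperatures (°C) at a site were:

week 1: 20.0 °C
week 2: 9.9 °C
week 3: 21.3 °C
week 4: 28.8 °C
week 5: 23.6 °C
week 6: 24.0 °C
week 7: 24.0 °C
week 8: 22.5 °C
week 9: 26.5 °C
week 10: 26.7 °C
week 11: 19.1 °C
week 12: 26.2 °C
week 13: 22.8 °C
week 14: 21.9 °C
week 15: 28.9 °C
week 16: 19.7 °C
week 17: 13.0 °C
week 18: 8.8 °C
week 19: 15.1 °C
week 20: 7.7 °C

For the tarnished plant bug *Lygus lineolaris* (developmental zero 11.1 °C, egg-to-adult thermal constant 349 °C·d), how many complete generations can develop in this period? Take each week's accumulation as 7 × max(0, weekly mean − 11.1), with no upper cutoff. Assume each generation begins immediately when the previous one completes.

3 generations

Weekly DD (7 × max(0, T̄ − 11.1)): 62.3, 0.0, 71.4, 123.9, 87.5, 90.3, 90.3, 79.8, 107.8, 109.2, 56.0, 105.7, 81.9, 75.6, 124.6, 60.2, 13.3, 0.0, 28.0, 0.0.
Season total = 1367.8 DD.
Complete generations = ⌊1367.8 / 349⌋ = 3.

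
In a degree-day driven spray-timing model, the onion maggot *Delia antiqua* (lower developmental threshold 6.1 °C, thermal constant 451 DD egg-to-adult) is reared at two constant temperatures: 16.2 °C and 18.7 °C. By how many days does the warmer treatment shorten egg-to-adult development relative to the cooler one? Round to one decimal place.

8.9 days

At 16.2 °C: 451 / (16.2 − 6.1) = 451 / 10.1 = 44.653 d.
At 18.7 °C: 451 / (18.7 − 6.1) = 451 / 12.6 = 35.794 d.
Difference = |44.653 − 35.794| = 8.860 ≈ 8.9 days.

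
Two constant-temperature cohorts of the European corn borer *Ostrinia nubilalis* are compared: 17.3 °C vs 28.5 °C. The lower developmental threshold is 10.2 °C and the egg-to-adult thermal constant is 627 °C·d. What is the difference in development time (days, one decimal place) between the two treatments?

54.0 days

At 17.3 °C: 627 / (17.3 − 10.2) = 627 / 7.1 = 88.310 d.
At 28.5 °C: 627 / (28.5 − 10.2) = 627 / 18.3 = 34.262 d.
Difference = |88.310 − 34.262| = 54.048 ≈ 54.0 days.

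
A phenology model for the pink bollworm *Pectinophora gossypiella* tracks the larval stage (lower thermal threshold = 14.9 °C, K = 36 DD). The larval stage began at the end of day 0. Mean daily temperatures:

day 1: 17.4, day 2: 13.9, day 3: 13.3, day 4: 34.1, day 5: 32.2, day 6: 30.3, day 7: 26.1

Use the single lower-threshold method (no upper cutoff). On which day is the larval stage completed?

day 5

Daily DD above 14.9 °C: 2.5, 0.0, 0.0, 19.2, 17.3, 15.4, 11.2.
Cumulative: 2.5, 2.5, 2.5, 21.7, 39.0, 54.4, 65.6.
The total first reaches 36 DD on day 5.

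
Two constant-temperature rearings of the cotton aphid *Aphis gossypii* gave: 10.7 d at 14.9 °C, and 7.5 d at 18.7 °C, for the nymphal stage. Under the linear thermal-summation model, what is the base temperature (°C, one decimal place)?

Under the model K = D·(T − T_b), so D₁·(T₁ − T_b) = D₂·(T₂ − T_b).
10.7·(14.9 − T_b) = 7.5·(18.7 − T_b)
T_b = (10.7·14.9 − 7.5·18.7) / (10.7 − 7.5) = 19.18 / 3.2 = 5.994 °C ≈ 6.0 °C.

6.0 °C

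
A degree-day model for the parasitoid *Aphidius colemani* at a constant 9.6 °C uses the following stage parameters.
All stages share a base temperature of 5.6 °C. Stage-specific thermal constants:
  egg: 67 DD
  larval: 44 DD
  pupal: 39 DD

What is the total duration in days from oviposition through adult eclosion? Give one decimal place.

Daily accumulation at 9.6 °C = 9.6 − 5.6 = 4.0 DD/day.
Total K = 67 + 44 + 39 = 150 DD.
Total duration = 150 / 4.0 = 37.500 ≈ 37.5 days.

37.5 days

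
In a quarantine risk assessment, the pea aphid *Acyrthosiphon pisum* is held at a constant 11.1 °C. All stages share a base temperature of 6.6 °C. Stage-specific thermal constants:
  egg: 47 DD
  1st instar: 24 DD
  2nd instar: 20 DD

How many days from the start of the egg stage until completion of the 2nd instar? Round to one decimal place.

20.2 days

Daily accumulation at 11.1 °C = 11.1 − 6.6 = 4.5 DD/day.
Total K = 47 + 24 + 20 = 91 DD.
Total duration = 91 / 4.5 = 20.222 ≈ 20.2 days.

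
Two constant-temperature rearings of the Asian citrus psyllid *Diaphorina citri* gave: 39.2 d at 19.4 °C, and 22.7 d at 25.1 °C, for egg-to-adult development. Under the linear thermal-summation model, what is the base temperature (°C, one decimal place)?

11.6 °C

Linear rate model ⇒ the product D·(T − T_b) is constant across temperatures.
39.2·(19.4 − T_b) = 22.7·(25.1 − T_b)
T_b = (39.2·19.4 − 22.7·25.1) / (39.2 − 22.7) = 190.71 / 16.5 = 11.558 °C ≈ 11.6 °C.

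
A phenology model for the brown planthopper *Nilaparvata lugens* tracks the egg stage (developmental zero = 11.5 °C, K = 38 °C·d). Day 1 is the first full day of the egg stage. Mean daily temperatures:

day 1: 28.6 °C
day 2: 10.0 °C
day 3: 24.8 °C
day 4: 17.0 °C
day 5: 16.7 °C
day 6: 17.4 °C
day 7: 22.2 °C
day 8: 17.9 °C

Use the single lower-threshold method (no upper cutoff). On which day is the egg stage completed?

Daily DD above 11.5 °C: 17.1, 0.0, 13.3, 5.5, 5.2, 5.9, 10.7, 6.4.
Cumulative: 17.1, 17.1, 30.4, 35.9, 41.1, 47.0, 57.7, 64.1.
The total first reaches 38 DD on day 5.

day 5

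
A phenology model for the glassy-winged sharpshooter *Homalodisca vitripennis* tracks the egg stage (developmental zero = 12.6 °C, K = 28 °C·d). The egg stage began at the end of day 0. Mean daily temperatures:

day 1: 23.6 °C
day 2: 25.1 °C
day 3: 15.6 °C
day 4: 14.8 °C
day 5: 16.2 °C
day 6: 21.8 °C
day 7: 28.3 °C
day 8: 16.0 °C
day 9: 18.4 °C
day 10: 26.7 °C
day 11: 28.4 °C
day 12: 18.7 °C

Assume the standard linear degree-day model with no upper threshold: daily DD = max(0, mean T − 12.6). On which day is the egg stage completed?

day 4

Daily DD above 12.6 °C: 11.0, 12.5, 3.0, 2.2, 3.6, 9.2, 15.7, 3.4, 5.8, 14.1, 15.8, 6.1.
Cumulative: 11.0, 23.5, 26.5, 28.7, 32.3, 41.5, 57.2, 60.6, 66.4, 80.5, 96.3, 102.4.
The total first reaches 28 DD on day 4.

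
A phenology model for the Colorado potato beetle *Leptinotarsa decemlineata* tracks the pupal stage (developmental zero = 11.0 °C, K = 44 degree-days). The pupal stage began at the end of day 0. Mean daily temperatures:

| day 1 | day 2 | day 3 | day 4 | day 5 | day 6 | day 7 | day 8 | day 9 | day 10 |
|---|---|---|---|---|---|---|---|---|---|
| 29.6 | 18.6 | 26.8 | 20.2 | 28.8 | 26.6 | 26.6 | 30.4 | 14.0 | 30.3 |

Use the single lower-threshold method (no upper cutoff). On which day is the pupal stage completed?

day 4

Daily DD above 11.0 °C: 18.6, 7.6, 15.8, 9.2, 17.8, 15.6, 15.6, 19.4, 3.0, 19.3.
Cumulative: 18.6, 26.2, 42.0, 51.2, 69.0, 84.6, 100.2, 119.6, 122.6, 141.9.
The total first reaches 44 DD on day 4.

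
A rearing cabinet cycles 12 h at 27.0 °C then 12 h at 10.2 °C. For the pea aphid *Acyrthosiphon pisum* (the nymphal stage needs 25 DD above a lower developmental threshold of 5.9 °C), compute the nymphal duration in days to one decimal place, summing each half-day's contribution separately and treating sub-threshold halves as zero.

2.0 days

Day half: max(0, 27.0 − 5.9) × 0.5 = 21.1 × 0.5 = 10.55 DD.
Night half: max(0, 10.2 − 5.9) × 0.5 = 4.3 × 0.5 = 2.15 DD.
Per 24 h: 12.70 DD/day.
Duration = 25 / 12.70 = 1.969 ≈ 2.0 days.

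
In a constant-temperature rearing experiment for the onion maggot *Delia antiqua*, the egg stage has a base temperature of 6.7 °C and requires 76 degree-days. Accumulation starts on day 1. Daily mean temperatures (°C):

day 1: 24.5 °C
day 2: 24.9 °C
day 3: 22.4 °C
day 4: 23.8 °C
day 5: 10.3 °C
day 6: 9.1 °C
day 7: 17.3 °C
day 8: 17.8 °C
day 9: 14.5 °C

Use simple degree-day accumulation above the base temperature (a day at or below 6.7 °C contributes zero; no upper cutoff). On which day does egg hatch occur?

day 7

Daily DD above 6.7 °C: 17.8, 18.2, 15.7, 17.1, 3.6, 2.4, 10.6, 11.1, 7.8.
Cumulative: 17.8, 36.0, 51.7, 68.8, 72.4, 74.8, 85.4, 96.5, 104.3.
The total first reaches 76 DD on day 7.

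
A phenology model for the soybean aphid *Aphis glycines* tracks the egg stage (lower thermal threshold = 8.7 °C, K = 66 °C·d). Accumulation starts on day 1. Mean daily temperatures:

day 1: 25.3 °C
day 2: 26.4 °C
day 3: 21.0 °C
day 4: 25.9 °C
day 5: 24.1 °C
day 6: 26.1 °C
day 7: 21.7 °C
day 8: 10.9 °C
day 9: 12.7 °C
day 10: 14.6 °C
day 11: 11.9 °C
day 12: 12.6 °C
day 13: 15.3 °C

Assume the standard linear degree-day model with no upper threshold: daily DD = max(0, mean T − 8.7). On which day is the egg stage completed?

day 5

Daily DD above 8.7 °C: 16.6, 17.7, 12.3, 17.2, 15.4, 17.4, 13.0, 2.2, 4.0, 5.9, 3.2, 3.9, 6.6.
Cumulative: 16.6, 34.3, 46.6, 63.8, 79.2, 96.6, 109.6, 111.8, 115.8, 121.7, 124.9, 128.8, 135.4.
The total first reaches 66 DD on day 5.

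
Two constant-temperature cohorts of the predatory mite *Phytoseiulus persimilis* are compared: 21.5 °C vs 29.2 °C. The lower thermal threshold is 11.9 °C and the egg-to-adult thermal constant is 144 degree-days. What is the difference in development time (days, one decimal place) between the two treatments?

6.7 days

At 21.5 °C: 144 / (21.5 − 11.9) = 144 / 9.6 = 15.000 d.
At 29.2 °C: 144 / (29.2 − 11.9) = 144 / 17.3 = 8.324 d.
Difference = |15.000 − 8.324| = 6.676 ≈ 6.7 days.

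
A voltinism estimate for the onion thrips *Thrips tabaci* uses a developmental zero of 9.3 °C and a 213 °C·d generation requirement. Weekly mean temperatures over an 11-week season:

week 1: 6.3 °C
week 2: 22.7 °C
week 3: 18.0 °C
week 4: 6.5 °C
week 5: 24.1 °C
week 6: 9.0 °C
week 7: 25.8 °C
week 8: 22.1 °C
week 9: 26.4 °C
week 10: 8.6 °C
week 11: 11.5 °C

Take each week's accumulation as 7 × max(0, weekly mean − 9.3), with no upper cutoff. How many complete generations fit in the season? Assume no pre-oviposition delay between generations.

2 generations

Weekly DD (7 × max(0, T̄ − 9.3)): 0.0, 93.8, 60.9, 0.0, 103.6, 0.0, 115.5, 89.6, 119.7, 0.0, 15.4.
Season total = 598.5 DD.
Complete generations = ⌊598.5 / 213⌋ = 2.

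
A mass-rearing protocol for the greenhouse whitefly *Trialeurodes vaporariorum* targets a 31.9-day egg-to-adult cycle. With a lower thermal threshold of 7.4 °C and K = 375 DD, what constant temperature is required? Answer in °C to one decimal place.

19.2 °C

Required daily accumulation = 375 / 31.9 = 11.755 DD/day.
T = T_base + 11.755 = 7.4 + 11.755 = 19.155 ≈ 19.2 °C.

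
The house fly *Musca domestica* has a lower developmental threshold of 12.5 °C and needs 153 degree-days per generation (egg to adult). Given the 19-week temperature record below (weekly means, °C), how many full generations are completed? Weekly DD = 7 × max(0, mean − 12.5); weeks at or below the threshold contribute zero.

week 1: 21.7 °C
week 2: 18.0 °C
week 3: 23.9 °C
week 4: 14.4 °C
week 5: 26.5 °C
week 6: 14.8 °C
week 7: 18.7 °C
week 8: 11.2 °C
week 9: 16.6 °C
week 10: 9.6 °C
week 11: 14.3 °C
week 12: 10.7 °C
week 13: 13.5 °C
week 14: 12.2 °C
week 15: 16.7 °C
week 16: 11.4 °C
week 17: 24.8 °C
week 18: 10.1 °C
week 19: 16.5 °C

Weekly DD (7 × max(0, T̄ − 12.5)): 64.4, 38.5, 79.8, 13.3, 98.0, 16.1, 43.4, 0.0, 28.7, 0.0, 12.6, 0.0, 7.0, 0.0, 29.4, 0.0, 86.1, 0.0, 28.0.
Season total = 545.3 DD.
Complete generations = ⌊545.3 / 153⌋ = 3.

3 generations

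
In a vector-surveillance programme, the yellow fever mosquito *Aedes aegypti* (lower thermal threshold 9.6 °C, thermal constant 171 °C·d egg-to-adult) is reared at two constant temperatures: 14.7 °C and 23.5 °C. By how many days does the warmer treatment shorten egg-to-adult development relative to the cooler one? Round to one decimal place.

At 14.7 °C: 171 / (14.7 − 9.6) = 171 / 5.1 = 33.529 d.
At 23.5 °C: 171 / (23.5 − 9.6) = 171 / 13.9 = 12.302 d.
Difference = |33.529 − 12.302| = 21.227 ≈ 21.2 days.

21.2 days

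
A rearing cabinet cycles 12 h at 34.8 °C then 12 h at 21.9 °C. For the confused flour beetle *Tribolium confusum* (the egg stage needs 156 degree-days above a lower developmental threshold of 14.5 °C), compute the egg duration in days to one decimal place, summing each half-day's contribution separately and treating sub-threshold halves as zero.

Day half: max(0, 34.8 − 14.5) × 0.5 = 20.3 × 0.5 = 10.15 DD.
Night half: max(0, 21.9 − 14.5) × 0.5 = 7.4 × 0.5 = 3.70 DD.
Per 24 h: 13.85 DD/day.
Duration = 156 / 13.85 = 11.264 ≈ 11.3 days.

11.3 days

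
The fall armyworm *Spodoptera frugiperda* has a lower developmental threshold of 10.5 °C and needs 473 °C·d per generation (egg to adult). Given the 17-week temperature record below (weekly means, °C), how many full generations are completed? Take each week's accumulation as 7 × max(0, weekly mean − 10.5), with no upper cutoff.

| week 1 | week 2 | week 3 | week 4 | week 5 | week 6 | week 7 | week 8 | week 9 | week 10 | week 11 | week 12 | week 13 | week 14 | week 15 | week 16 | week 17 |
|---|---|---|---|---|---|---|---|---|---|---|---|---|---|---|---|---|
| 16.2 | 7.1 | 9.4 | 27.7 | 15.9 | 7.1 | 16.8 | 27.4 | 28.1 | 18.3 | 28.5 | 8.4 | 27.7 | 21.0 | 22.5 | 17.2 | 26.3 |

2 generations

Weekly DD (7 × max(0, T̄ − 10.5)): 39.9, 0.0, 0.0, 120.4, 37.8, 0.0, 44.1, 118.3, 123.2, 54.6, 126.0, 0.0, 120.4, 73.5, 84.0, 46.9, 110.6.
Season total = 1099.7 DD.
Complete generations = ⌊1099.7 / 473⌋ = 2.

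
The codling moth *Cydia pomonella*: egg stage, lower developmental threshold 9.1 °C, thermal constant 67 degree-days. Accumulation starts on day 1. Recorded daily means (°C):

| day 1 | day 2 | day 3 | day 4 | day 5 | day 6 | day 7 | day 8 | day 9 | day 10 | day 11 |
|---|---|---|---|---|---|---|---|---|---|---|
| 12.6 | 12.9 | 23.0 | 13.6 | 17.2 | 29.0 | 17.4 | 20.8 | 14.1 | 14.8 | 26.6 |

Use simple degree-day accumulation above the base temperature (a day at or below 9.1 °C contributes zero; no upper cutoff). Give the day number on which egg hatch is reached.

day 8

Daily DD above 9.1 °C: 3.5, 3.8, 13.9, 4.5, 8.1, 19.9, 8.3, 11.7, 5.0, 5.7, 17.5.
Cumulative: 3.5, 7.3, 21.2, 25.7, 33.8, 53.7, 62.0, 73.7, 78.7, 84.4, 101.9.
The total first reaches 67 DD on day 8.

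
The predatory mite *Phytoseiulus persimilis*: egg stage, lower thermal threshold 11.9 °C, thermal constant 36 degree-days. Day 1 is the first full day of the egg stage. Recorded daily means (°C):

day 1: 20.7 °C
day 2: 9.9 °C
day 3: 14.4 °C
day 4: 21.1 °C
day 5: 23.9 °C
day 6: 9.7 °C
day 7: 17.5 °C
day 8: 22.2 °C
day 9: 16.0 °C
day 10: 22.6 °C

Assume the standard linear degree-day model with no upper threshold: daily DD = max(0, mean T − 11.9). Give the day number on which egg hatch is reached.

Daily DD above 11.9 °C: 8.8, 0.0, 2.5, 9.2, 12.0, 0.0, 5.6, 10.3, 4.1, 10.7.
Cumulative: 8.8, 8.8, 11.3, 20.5, 32.5, 32.5, 38.1, 48.4, 52.5, 63.2.
The total first reaches 36 DD on day 7.

day 7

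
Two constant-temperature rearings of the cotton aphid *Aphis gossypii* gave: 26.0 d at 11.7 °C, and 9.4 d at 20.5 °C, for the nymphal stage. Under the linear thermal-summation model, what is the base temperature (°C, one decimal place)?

Equal thermal constants: D₁(T₁ − T_b) = D₂(T₂ − T_b).
26.0·(11.7 − T_b) = 9.4·(20.5 − T_b)
T_b = (26.0·11.7 − 9.4·20.5) / (26.0 − 9.4) = 111.50 / 16.6 = 6.717 °C ≈ 6.7 °C.

6.7 °C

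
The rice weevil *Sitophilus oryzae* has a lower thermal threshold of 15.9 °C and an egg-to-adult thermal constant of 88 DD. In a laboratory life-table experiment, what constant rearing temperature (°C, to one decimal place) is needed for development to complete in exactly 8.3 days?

Required daily accumulation = 88 / 8.3 = 10.602 DD/day.
T = T_base + 10.602 = 15.9 + 10.602 = 26.502 ≈ 26.5 °C.

26.5 °C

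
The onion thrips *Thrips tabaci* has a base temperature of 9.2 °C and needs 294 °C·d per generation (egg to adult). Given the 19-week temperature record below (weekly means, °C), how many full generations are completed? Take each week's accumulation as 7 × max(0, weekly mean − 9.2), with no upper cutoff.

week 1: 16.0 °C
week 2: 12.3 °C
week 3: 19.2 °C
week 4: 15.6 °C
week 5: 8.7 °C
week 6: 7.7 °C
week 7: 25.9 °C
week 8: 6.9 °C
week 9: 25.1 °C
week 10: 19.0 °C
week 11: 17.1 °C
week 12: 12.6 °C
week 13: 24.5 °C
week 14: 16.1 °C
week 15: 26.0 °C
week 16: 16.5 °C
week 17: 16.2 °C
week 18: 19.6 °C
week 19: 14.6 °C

Weekly DD (7 × max(0, T̄ − 9.2)): 47.6, 21.7, 70.0, 44.8, 0.0, 0.0, 116.9, 0.0, 111.3, 68.6, 55.3, 23.8, 107.1, 48.3, 117.6, 51.1, 49.0, 72.8, 37.8.
Season total = 1043.7 DD.
Complete generations = ⌊1043.7 / 294⌋ = 3.

3 generations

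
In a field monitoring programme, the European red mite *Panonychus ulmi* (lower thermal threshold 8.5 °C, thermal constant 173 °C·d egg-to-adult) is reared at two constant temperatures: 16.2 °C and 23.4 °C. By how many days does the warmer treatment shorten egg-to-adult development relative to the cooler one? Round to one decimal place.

At 16.2 °C: 173 / (16.2 − 8.5) = 173 / 7.7 = 22.468 d.
At 23.4 °C: 173 / (23.4 − 8.5) = 173 / 14.9 = 11.611 d.
Difference = |22.468 − 11.611| = 10.857 ≈ 10.9 days.

10.9 days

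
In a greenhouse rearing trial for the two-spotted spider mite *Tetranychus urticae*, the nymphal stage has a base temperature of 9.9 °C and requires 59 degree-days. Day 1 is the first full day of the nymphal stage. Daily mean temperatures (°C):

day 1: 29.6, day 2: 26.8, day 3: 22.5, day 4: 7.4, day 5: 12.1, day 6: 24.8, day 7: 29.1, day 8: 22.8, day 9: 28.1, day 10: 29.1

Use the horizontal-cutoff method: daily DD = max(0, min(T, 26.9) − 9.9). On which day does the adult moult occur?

day 6

Daily DD above 9.9 °C (capped at 17.0): 17.0, 16.9, 12.6, 0.0, 2.2, 14.9, 17.0, 12.9, 17.0, 17.0.
Cumulative: 17.0, 33.9, 46.5, 46.5, 48.7, 63.6, 80.6, 93.5, 110.5, 127.5.
The total first reaches 59 DD on day 6.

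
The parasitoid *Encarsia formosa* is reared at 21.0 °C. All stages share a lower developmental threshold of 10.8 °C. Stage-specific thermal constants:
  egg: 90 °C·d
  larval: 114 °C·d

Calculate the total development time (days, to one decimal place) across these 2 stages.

20.0 days

Daily accumulation at 21.0 °C = 21.0 − 10.8 = 10.2 DD/day.
Total K = 90 + 114 = 204 DD.
Total duration = 204 / 10.2 = 20.000 ≈ 20.0 days.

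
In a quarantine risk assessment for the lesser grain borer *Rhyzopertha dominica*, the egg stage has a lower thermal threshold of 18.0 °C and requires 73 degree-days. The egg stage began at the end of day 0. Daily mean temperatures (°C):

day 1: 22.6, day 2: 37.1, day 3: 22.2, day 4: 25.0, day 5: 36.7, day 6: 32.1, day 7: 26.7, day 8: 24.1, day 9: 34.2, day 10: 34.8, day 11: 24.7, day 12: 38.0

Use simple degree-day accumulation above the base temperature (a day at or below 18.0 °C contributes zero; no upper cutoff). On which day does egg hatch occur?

day 7

Daily DD above 18.0 °C: 4.6, 19.1, 4.2, 7.0, 18.7, 14.1, 8.7, 6.1, 16.2, 16.8, 6.7, 20.0.
Cumulative: 4.6, 23.7, 27.9, 34.9, 53.6, 67.7, 76.4, 82.5, 98.7, 115.5, 122.2, 142.2.
The total first reaches 73 DD on day 7.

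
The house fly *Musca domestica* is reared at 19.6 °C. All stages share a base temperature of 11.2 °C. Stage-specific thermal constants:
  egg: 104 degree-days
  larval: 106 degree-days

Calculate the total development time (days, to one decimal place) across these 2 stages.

25.0 days

Daily accumulation at 19.6 °C = 19.6 − 11.2 = 8.4 DD/day.
Total K = 104 + 106 = 210 DD.
Total duration = 210 / 8.4 = 25.000 ≈ 25.0 days.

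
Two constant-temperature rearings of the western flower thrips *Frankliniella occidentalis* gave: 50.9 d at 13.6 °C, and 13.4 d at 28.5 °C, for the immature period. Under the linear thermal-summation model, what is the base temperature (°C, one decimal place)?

Under the model K = D·(T − T_b), so D₁·(T₁ − T_b) = D₂·(T₂ − T_b).
50.9·(13.6 − T_b) = 13.4·(28.5 − T_b)
T_b = (50.9·13.6 − 13.4·28.5) / (50.9 − 13.4) = 310.34 / 37.5 = 8.276 °C ≈ 8.3 °C.

8.3 °C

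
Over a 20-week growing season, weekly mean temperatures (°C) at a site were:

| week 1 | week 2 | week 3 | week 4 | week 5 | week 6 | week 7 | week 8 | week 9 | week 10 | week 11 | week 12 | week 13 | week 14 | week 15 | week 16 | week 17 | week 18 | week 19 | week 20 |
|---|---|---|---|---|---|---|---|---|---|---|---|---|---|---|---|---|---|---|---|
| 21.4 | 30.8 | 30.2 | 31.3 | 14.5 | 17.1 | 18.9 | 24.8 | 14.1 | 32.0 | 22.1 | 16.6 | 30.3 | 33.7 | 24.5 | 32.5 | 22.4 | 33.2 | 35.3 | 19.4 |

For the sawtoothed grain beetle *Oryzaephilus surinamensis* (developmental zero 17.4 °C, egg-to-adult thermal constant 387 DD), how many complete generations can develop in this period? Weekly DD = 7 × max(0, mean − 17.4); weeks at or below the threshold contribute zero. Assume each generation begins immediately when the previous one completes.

Weekly DD (7 × max(0, T̄ − 17.4)): 28.0, 93.8, 89.6, 97.3, 0.0, 0.0, 10.5, 51.8, 0.0, 102.2, 32.9, 0.0, 90.3, 114.1, 49.7, 105.7, 35.0, 110.6, 125.3, 14.0.
Season total = 1150.8 DD.
Complete generations = ⌊1150.8 / 387⌋ = 2.

2 generations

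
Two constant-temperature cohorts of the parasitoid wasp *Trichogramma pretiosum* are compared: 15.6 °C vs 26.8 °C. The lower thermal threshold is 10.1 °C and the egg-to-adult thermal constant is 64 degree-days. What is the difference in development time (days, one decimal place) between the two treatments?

7.8 days

At 15.6 °C: 64 / (15.6 − 10.1) = 64 / 5.5 = 11.636 d.
At 26.8 °C: 64 / (26.8 − 10.1) = 64 / 16.7 = 3.832 d.
Difference = |11.636 − 3.832| = 7.804 ≈ 7.8 days.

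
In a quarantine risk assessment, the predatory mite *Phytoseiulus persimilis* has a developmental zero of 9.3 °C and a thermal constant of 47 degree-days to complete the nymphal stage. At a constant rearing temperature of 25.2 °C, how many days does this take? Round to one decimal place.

3.0 days

Daily accumulation = 25.2 − 9.3 = 15.9 DD/day.
Duration = 47 / 15.9 = 2.956 ≈ 3.0 days.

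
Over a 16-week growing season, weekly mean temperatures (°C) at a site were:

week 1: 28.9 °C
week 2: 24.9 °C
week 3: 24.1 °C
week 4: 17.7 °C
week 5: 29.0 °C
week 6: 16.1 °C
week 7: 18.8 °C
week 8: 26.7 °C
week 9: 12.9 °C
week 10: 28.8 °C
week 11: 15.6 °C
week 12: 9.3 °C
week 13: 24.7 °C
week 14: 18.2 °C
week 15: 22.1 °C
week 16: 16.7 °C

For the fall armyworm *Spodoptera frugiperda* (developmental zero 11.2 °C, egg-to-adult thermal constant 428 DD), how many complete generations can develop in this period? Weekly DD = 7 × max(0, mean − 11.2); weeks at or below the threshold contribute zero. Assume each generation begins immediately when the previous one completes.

Weekly DD (7 × max(0, T̄ − 11.2)): 123.9, 95.9, 90.3, 45.5, 124.6, 34.3, 53.2, 108.5, 11.9, 123.2, 30.8, 0.0, 94.5, 49.0, 76.3, 38.5.
Season total = 1100.4 DD.
Complete generations = ⌊1100.4 / 428⌋ = 2.

2 generations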